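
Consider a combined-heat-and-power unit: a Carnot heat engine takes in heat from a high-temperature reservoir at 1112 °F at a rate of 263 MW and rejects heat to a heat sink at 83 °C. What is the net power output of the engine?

Ẇ ≈ 156 MW

T_H = 1112 °F → (1112 − 32) × 5/9 = 600.00 °C = 873.15 K.
T_C = 83 °C → 83 + 273.15 = 356.15 K.
Carnot efficiency: η = 1 − T_C/T_H = 1 − 356.15/873.15 = 0.5921.
W = η·Q_H = 0.5921 × 263 = 156 MW.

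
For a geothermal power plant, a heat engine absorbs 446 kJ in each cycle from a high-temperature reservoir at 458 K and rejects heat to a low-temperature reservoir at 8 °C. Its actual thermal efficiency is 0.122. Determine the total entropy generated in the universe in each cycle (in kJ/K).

ΔS_univ ≈ 0.419 kJ/K

T_C = 8 °C → 8 + 273.15 = 281.15 K.
W = η·Q_H = 0.122 × 446 = 54.41 kJ, so Q_C = Q_H − W = 391.6 kJ.
Entropy balance on the reservoirs: −Q_H/T_H = -0.9738 kJ/K, +Q_C/T_C = 1.393 kJ/K.
ΔS_univ = −Q_H/T_H + Q_C/T_C = 0.419 kJ/K (> 0, since η = 0.122 < η_Carnot = 0.386).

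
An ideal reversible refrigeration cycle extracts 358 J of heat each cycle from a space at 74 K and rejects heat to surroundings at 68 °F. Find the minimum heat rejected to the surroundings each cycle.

Q_H ≈ 1420 J

T_H = 68 °F → (68 − 32) × 5/9 = 20.00 °C = 293.15 K.
For a reversible cycle Q_H/Q_C = T_H/T_C, so Q_H = Q_C·T_H/T_C = 358 × 293.15/74.00 = 1420 J.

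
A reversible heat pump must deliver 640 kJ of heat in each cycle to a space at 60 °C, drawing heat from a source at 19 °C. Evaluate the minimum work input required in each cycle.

T_H = 60 °C → 60 + 273.15 = 333.15 K.
T_C = 19 °C → 19 + 273.15 = 292.15 K.
For a reversible heat pump, COP_HP = T_H/(T_H − T_C) = 333.15/41.00 = 8.1256.
W = Q_H/COP_HP = 640/8.1256 = 78.76 kJ.

W_in ≈ 78.76 kJ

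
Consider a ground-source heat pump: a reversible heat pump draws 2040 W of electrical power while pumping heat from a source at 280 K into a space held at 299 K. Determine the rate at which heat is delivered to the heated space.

Q̇_H ≈ 32100 W

Reversible heating COP: COP_HP = T_H/(T_H − T_C) = 299.00/19.00 = 15.7368.
Q_H = COP_HP · W = 15.7368 × 2040 = 32100 W.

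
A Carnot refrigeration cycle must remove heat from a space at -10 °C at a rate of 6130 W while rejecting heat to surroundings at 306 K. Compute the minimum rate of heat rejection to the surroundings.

Q̇_H ≈ 7130 W

T_C = -10 °C → -10 + 273.15 = 263.15 K.
For a reversible cycle Q_H/Q_C = T_H/T_C, so Q_H = Q_C·T_H/T_C = 6130 × 306.00/263.15 = 7130 W.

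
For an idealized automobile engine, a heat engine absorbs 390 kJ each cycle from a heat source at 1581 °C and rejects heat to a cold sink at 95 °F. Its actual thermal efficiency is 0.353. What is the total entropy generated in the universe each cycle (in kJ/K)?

ΔS_univ ≈ 0.609 kJ/K

T_H = 1581 °C → 1581 + 273.15 = 1854.15 K.
T_C = 95 °F → (95 − 32) × 5/9 = 35.00 °C = 308.15 K.
W = η·Q_H = 0.353 × 390 = 137.7 kJ, so Q_C = Q_H − W = 252.3 kJ.
The hot reservoir loses entropy Q_H/T_H = 390/1854.15 = 0.2103 kJ/K; the cold reservoir gains Q_C/T_C = 252.3/308.15 = 0.8189 kJ/K.
ΔS_univ = −Q_H/T_H + Q_C/T_C = 0.609 kJ/K (> 0, since η = 0.353 < η_Carnot = 0.834).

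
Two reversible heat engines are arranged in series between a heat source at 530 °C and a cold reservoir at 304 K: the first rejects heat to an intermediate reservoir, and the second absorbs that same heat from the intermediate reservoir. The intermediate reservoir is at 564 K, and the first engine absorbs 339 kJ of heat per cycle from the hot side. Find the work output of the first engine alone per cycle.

T_H = 530 °C → 530 + 273.15 = 803.15 K.
First-stage efficiency η₁ = 1 − T_m/T_H = 1 − 564.00/803.15 = 0.2978.
W₁ = η₁·Q_H = 0.2978 × 339 = 100.9 kJ.

W₁ ≈ 100.9 kJ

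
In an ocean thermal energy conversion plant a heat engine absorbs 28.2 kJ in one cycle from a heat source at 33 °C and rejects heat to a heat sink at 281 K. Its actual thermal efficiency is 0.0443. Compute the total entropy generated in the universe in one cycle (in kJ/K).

T_H = 33 °C → 33 + 273.15 = 306.15 K.
W = η·Q_H = 0.0443 × 28.2 = 1.249 kJ, so Q_C = Q_H − W = 26.95 kJ.
Entropy balance on the reservoirs: −Q_H/T_H = -0.09211 kJ/K, +Q_C/T_C = 0.09591 kJ/K.
ΔS_univ = −Q_H/T_H + Q_C/T_C = 0.003798 kJ/K (> 0, since η = 0.0443 < η_Carnot = 0.082).

ΔS_univ ≈ 0.003798 kJ/K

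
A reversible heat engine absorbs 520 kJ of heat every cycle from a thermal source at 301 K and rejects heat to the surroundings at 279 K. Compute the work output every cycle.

The Carnot efficiency is η = 1 − T_C/T_H = 1 − 279.00/301.00 = 0.0731.
W = η·Q_H = 0.0731 × 520 = 38.01 kJ.

W ≈ 38.01 kJ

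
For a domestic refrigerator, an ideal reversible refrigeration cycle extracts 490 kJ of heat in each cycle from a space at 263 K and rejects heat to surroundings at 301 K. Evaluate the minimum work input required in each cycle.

For a reversible refrigerator, COP_R = T_C/(T_H − T_C) = 263.00/38.00 = 6.9211.
W = Q_C/COP_R = 490/6.9211 = 70.8 kJ.

W_in ≈ 70.8 kJ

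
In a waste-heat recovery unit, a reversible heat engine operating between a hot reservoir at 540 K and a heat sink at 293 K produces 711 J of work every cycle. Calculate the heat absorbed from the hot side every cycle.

Q_H ≈ 1550 J

The Carnot efficiency is η = 1 − T_C/T_H = 1 − 293.00/540.00 = 0.4574.
Q_H = W/η = 711/0.4574 = 1550 J.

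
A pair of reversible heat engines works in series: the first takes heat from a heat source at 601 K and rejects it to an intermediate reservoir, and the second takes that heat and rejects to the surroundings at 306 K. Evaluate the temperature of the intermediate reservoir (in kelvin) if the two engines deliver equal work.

For reversible stages Q_m = Q_H·(T_m/T_H). Setting W₁ = Q_H(1 − T_m/T_H) equal to W₂ = Q_m(1 − T_C/T_m) = Q_H·(T_m − T_C)/T_H gives T_H − T_m = T_m − T_C, so T_m = (T_H + T_C)/2 = (601.00 + 306.00)/2 = 454 K.

T_m ≈ 454 K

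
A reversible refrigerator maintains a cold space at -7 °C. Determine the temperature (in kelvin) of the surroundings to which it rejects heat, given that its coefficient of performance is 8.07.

T_H ≈ 299 K

T_C = -7 °C → -7 + 273.15 = 266.15 K.
COP_R = T_C/(T_H − T_C) ⇒ T_H = T_C·(1 + 1/COP_R) = 266.15 × (1 + 1/8.07) = 299 K.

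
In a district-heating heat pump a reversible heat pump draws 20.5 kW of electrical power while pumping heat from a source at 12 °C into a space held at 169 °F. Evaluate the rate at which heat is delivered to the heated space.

T_H = 169 °F → (169 − 32) × 5/9 = 76.11 °C = 349.26 K.
T_C = 12 °C → 12 + 273.15 = 285.15 K.
For a reversible heat pump, COP_HP = T_H/(T_H − T_C) = 349.26/64.11 = 5.4477.
Q_H = COP_HP · W = 5.4477 × 20.5 = 112 kW.

Q̇_H ≈ 112 kW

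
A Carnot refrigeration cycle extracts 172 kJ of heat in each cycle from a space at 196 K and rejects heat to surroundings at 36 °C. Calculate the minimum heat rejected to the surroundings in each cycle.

T_H = 36 °C → 36 + 273.15 = 309.15 K.
For a reversible cycle Q_H/Q_C = T_H/T_C, so Q_H = Q_C·T_H/T_C = 172 × 309.15/196.00 = 271 kJ.

Q_H ≈ 271 kJ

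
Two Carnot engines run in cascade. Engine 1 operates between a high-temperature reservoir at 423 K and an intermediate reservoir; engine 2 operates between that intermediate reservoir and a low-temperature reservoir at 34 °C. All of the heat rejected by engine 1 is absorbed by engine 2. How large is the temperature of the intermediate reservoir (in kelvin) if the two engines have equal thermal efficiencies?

T_C = 34 °C → 34 + 273.15 = 307.15 K.
Equal efficiencies require 1 − T_m/T_H = 1 − T_C/T_m, i.e. T_m/T_H = T_C/T_m, so T_m = √(T_H·T_C) = √(423.00 × 307.15) = 360 K.

T_m ≈ 360 K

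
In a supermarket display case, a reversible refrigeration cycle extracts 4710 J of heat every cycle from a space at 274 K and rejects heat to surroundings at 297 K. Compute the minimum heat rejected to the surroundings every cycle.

Q_H ≈ 5110 J

For a reversible cycle Q_H/Q_C = T_H/T_C, so Q_H = Q_C·T_H/T_C = 4710 × 297.00/274.00 = 5110 J.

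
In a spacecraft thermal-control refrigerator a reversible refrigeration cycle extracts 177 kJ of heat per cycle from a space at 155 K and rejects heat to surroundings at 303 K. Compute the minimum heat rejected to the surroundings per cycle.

Q_H ≈ 346 kJ

For a reversible cycle Q_H/Q_C = T_H/T_C, so Q_H = Q_C·T_H/T_C = 177 × 303.00/155.00 = 346 kJ.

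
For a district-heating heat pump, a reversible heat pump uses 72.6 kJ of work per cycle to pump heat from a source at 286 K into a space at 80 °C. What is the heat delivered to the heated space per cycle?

T_H = 80 °C → 80 + 273.15 = 353.15 K.
COP_HP = T_H/(T_H − T_C) = 353.15/67.15 = 5.2591.
Q_H = COP_HP · W = 5.2591 × 72.6 = 382 kJ.

Q_H ≈ 382 kJ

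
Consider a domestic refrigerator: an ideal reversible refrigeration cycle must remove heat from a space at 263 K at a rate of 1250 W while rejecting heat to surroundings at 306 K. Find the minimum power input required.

Ẇ_in ≈ 204 W

The reversible coefficient of performance is COP_R = T_C/(T_H − T_C) = 263.00/43.00 = 6.1163.
W = Q_C/COP_R = 1250/6.1163 = 204 W.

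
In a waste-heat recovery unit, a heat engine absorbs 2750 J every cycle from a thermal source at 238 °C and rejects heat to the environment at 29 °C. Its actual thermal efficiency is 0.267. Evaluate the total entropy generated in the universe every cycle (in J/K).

ΔS_univ ≈ 1.29 J/K

T_H = 238 °C → 238 + 273.15 = 511.15 K.
T_C = 29 °C → 29 + 273.15 = 302.15 K.
W = η·Q_H = 0.267 × 2750 = 734.2 J, so Q_C = Q_H − W = 2016 J.
Entropy balance on the reservoirs: −Q_H/T_H = -5.380 J/K, +Q_C/T_C = 6.671 J/K.
ΔS_univ = −Q_H/T_H + Q_C/T_C = 1.29 J/K (> 0, since η = 0.267 < η_Carnot = 0.409).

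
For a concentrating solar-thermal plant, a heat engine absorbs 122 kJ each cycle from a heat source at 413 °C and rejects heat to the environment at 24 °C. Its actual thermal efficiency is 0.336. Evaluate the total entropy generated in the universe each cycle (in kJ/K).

ΔS_univ ≈ 0.09481 kJ/K

T_H = 413 °C → 413 + 273.15 = 686.15 K.
T_C = 24 °C → 24 + 273.15 = 297.15 K.
W = η·Q_H = 0.336 × 122 = 40.99 kJ, so Q_C = Q_H − W = 81.01 kJ.
The hot reservoir loses entropy Q_H/T_H = 122/686.15 = 0.1778 kJ/K; the cold reservoir gains Q_C/T_C = 81.01/297.15 = 0.2726 kJ/K.
ΔS_univ = −Q_H/T_H + Q_C/T_C = 0.09481 kJ/K (> 0, since η = 0.336 < η_Carnot = 0.567).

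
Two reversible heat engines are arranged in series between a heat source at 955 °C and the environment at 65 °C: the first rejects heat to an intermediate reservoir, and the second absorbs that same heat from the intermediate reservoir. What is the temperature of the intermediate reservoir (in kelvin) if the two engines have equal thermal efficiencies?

T_H = 955 °C → 955 + 273.15 = 1228.15 K.
T_C = 65 °C → 65 + 273.15 = 338.15 K.
Equal efficiencies require 1 − T_m/T_H = 1 − T_C/T_m, i.e. T_m/T_H = T_C/T_m, so T_m = √(T_H·T_C) = √(1228.15 × 338.15) = 644 K.

T_m ≈ 644 K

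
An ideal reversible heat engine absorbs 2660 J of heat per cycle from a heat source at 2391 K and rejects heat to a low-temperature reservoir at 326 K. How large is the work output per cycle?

W ≈ 2300 J

Carnot efficiency: η = 1 − T_C/T_H = 1 − 326.00/2391.00 = 0.8637.
W = η·Q_H = 0.8637 × 2660 = 2300 J.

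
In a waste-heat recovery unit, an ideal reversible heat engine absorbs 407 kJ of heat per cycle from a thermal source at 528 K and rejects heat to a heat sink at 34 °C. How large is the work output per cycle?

W ≈ 170.2 kJ

T_C = 34 °C → 34 + 273.15 = 307.15 K.
For a reversible engine, η = 1 − T_C/T_H = 1 − 307.15/528.00 = 0.4183.
W = η·Q_H = 0.4183 × 407 = 170.2 kJ.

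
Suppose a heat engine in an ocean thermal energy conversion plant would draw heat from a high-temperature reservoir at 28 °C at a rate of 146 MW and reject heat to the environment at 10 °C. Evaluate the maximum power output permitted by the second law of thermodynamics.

Ẇ_max ≈ 8.73 MW

T_H = 28 °C → 28 + 273.15 = 301.15 K.
T_C = 10 °C → 10 + 273.15 = 283.15 K.
The upper bound on efficiency is η_max = 1 − T_C/T_H = 1 − 283.15/301.15 = 0.0598.
W_max = η_max · Q_H = 0.0598 × 146 = 8.73 MW.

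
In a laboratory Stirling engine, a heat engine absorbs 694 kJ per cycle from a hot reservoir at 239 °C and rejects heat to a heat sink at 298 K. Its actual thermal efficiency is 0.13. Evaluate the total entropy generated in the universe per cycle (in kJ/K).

ΔS_univ ≈ 0.671 kJ/K

T_H = 239 °C → 239 + 273.15 = 512.15 K.
W = η·Q_H = 0.13 × 694 = 90.22 kJ, so Q_C = Q_H − W = 603.8 kJ.
Reservoir entropy changes: ΔS_H = −Q_H/T_H = −694/512.15 = -1.355 kJ/K and ΔS_C = +Q_C/T_C = 603.8/298.00 = 2.026 kJ/K.
ΔS_univ = −Q_H/T_H + Q_C/T_C = 0.671 kJ/K (> 0, since η = 0.13 < η_Carnot = 0.418).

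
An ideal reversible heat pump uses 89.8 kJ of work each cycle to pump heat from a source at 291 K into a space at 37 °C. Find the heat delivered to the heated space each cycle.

Q_H ≈ 1450 kJ

T_H = 37 °C → 37 + 273.15 = 310.15 K.
Reversible heating COP: COP_HP = T_H/(T_H − T_C) = 310.15/19.15 = 16.1958.
Q_H = COP_HP · W = 16.1958 × 89.8 = 1450 kJ.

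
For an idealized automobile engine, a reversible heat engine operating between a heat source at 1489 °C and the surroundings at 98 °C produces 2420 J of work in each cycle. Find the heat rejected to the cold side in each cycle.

Q_C ≈ 646 J

T_H = 1489 °C → 1489 + 273.15 = 1762.15 K.
T_C = 98 °C → 98 + 273.15 = 371.15 K.
The Carnot efficiency is η = 1 − T_C/T_H = 1 − 371.15/1762.15 = 0.7894.
Since Q_C/Q_H = T_C/T_H and Q_H = W/η, Q_C = W·T_C/(T_H − T_C) = 2420 × 371.15/1391.00 = 646 J.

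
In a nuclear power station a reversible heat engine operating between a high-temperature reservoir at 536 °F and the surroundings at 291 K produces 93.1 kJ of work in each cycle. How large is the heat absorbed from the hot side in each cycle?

Q_H ≈ 196 kJ

T_H = 536 °F → (536 − 32) × 5/9 = 280.00 °C = 553.15 K.
η_rev = 1 − T_C/T_H = 1 − 291.00/553.15 = 0.4739.
Q_H = W/η = 93.1/0.4739 = 196 kJ.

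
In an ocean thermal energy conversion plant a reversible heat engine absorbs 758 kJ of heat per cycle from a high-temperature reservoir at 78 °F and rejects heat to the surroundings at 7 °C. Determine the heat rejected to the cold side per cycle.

Q_C ≈ 711 kJ

T_H = 78 °F → (78 − 32) × 5/9 = 25.56 °C = 298.71 K.
T_C = 7 °C → 7 + 273.15 = 280.15 K.
Since the cycle is reversible, η = 1 − T_C/T_H = 1 − 280.15/298.71 = 0.0621.
For a reversible cycle Q_C/Q_H = T_C/T_H, so Q_C = 758 × 280.15/298.71 = 711 kJ.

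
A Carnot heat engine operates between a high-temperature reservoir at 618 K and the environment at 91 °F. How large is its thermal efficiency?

η ≈ 0.505

T_C = 91 °F → (91 − 32) × 5/9 = 32.78 °C = 305.93 K.
η_rev = 1 − T_C/T_H = 1 − 305.93/618.00 = 0.505.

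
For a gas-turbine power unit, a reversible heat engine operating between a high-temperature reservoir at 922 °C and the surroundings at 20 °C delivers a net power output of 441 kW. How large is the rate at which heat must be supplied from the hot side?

T_H = 922 °C → 922 + 273.15 = 1195.15 K.
T_C = 20 °C → 20 + 273.15 = 293.15 K.
For a reversible engine, η = 1 − T_C/T_H = 1 − 293.15/1195.15 = 0.7547.
Q_H = W/η = 441/0.7547 = 584 kW.

Q̇_H ≈ 584 kW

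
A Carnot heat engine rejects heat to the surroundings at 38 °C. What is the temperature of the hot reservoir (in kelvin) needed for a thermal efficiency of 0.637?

T_C = 38 °C → 38 + 273.15 = 311.15 K.
From η = 1 − T_C/T_H, solving for T_H gives T_H = T_C/(1 − η) = 311.15/(1 − 0.637) = 857 K.

T_H ≈ 857 K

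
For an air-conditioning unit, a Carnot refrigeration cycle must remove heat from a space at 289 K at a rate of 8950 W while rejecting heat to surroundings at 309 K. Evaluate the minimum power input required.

Ẇ_in ≈ 619 W

COP_R = T_C/(T_H − T_C) = 289.00/20.00 = 14.4500.
W = Q_C/COP_R = 8950/14.4500 = 619 W.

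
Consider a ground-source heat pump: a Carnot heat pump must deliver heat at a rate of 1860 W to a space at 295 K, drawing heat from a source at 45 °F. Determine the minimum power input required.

T_C = 45 °F → (45 − 32) × 5/9 = 7.22 °C = 280.37 K.
COP_HP = T_H/(T_H − T_C) = 295.00/14.63 = 20.1671.
W = Q_H/COP_HP = 1860/20.1671 = 92.2 W.

Ẇ_in ≈ 92.2 W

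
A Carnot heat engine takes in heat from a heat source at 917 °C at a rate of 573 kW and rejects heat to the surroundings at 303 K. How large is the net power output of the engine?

Ẇ ≈ 427 kW

T_H = 917 °C → 917 + 273.15 = 1190.15 K.
η_rev = 1 − T_C/T_H = 1 − 303.00/1190.15 = 0.7454.
W = η·Q_H = 0.7454 × 573 = 427 kW.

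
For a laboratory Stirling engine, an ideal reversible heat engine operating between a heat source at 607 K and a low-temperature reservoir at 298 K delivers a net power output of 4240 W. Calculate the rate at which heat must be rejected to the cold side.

Since the cycle is reversible, η = 1 − T_C/T_H = 1 − 298.00/607.00 = 0.5091.
Since Q_C/Q_H = T_C/T_H and Q_H = W/η, Q_C = W·T_C/(T_H − T_C) = 4240 × 298.00/309.00 = 4090 W.

Q̇_C ≈ 4090 W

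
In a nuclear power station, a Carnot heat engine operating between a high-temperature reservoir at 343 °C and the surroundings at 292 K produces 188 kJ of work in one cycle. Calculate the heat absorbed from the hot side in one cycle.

T_H = 343 °C → 343 + 273.15 = 616.15 K.
The Carnot efficiency is η = 1 − T_C/T_H = 1 − 292.00/616.15 = 0.5261.
Q_H = W/η = 188/0.5261 = 357 kJ.

Q_H ≈ 357 kJ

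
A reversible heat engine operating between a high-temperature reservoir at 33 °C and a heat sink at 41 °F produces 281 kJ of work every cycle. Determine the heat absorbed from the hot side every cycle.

Q_H ≈ 3072 kJ

T_H = 33 °C → 33 + 273.15 = 306.15 K.
T_C = 41 °F → (41 − 32) × 5/9 = 5.00 °C = 278.15 K.
The Carnot efficiency is η = 1 − T_C/T_H = 1 − 278.15/306.15 = 0.0915.
Q_H = W/η = 281/0.0915 = 3072 kJ.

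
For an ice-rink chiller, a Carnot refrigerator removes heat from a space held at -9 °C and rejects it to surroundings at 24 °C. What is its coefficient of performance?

T_H = 24 °C → 24 + 273.15 = 297.15 K.
T_C = -9 °C → -9 + 273.15 = 264.15 K.
Carnot COP: COP_R = T_C/(T_H − T_C) = 264.15/(297.15 − 264.15) = 8.00.

COP_R ≈ 8.00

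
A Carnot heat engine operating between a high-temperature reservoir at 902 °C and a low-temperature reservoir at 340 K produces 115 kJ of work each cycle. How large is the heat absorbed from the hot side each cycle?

T_H = 902 °C → 902 + 273.15 = 1175.15 K.
Since the cycle is reversible, η = 1 − T_C/T_H = 1 − 340.00/1175.15 = 0.7107.
Q_H = W/η = 115/0.7107 = 161.8 kJ.

Q_H ≈ 161.8 kJ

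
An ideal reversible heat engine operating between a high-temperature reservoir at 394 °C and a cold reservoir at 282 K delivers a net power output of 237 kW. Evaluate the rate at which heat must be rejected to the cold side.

T_H = 394 °C → 394 + 273.15 = 667.15 K.
η_rev = 1 − T_C/T_H = 1 − 282.00/667.15 = 0.5773.
Since Q_C/Q_H = T_C/T_H and Q_H = W/η, Q_C = W·T_C/(T_H − T_C) = 237 × 282.00/385.15 = 174 kW.

Q̇_C ≈ 174 kW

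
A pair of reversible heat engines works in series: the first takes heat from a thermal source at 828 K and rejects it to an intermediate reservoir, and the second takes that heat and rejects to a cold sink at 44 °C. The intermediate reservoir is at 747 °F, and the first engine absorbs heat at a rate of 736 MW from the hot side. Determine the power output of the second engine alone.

T_C = 44 °C → 44 + 273.15 = 317.15 K.
T_m = 747 °F → (747 − 32) × 5/9 = 397.22 °C = 670.37 K.
Heat entering the second stage: Q_m = Q_H·(T_m/T_H) = 736 × 670.37/828.00 = 596 MW.
Second-stage efficiency η₂ = 1 − T_C/T_m = 1 − 317.15/670.37 = 0.5269, so W₂ = η₂·Q_m = 314 MW.

Ẇ₂ ≈ 314 MW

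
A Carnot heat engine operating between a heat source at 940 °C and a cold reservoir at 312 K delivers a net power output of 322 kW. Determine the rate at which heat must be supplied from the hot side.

T_H = 940 °C → 940 + 273.15 = 1213.15 K.
η_rev = 1 − T_C/T_H = 1 − 312.00/1213.15 = 0.7428.
Q_H = W/η = 322/0.7428 = 433 kW.

Q̇_H ≈ 433 kW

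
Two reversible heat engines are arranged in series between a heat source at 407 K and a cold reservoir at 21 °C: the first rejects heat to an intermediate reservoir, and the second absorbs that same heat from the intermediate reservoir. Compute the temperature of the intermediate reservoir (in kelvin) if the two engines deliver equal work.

T_m ≈ 350.6 K

T_C = 21 °C → 21 + 273.15 = 294.15 K.
For reversible stages Q_m = Q_H·(T_m/T_H). Setting W₁ = Q_H(1 − T_m/T_H) equal to W₂ = Q_m(1 − T_C/T_m) = Q_H·(T_m − T_C)/T_H gives T_H − T_m = T_m − T_C, so T_m = (T_H + T_C)/2 = (407.00 + 294.15)/2 = 350.6 K.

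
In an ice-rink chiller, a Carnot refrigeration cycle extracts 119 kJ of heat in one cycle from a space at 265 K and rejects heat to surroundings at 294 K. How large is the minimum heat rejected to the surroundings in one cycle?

Q_H ≈ 132 kJ

For a reversible cycle Q_H/Q_C = T_H/T_C, so Q_H = Q_C·T_H/T_C = 119 × 294.00/265.00 = 132 kJ.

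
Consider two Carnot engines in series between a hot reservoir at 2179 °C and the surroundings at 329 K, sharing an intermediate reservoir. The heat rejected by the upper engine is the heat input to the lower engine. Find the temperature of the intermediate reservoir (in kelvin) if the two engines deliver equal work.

T_H = 2179 °C → 2179 + 273.15 = 2452.15 K.
For reversible stages Q_m = Q_H·(T_m/T_H). Setting W₁ = Q_H(1 − T_m/T_H) equal to W₂ = Q_m(1 − T_C/T_m) = Q_H·(T_m − T_C)/T_H gives T_H − T_m = T_m − T_C, so T_m = (T_H + T_C)/2 = (2452.15 + 329.00)/2 = 1391 K.

T_m ≈ 1391 K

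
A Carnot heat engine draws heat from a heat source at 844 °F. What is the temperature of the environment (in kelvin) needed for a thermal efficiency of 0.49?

T_H = 844 °F → (844 − 32) × 5/9 = 451.11 °C = 724.26 K.
From η = 1 − T_C/T_H, T_C = T_H·(1 − η) = 724.26 × (1 − 0.49) = 369.4 K.

T_C ≈ 369.4 K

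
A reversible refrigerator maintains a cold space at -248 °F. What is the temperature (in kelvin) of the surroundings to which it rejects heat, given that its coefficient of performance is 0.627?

T_C = -248 °F → (-248 − 32) × 5/9 = -155.56 °C = 117.59 K.
COP_R = T_C/(T_H − T_C) ⇒ T_H = T_C·(1 + 1/COP_R) = 117.59 × (1 + 1/0.627) = 305.1 K.

T_H ≈ 305.1 K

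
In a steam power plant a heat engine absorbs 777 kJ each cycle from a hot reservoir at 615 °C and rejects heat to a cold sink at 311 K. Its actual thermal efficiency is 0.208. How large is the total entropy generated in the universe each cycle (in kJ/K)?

T_H = 615 °C → 615 + 273.15 = 888.15 K.
W = η·Q_H = 0.208 × 777 = 161.6 kJ, so Q_C = Q_H − W = 615.4 kJ.
Reservoir entropy changes: ΔS_H = −Q_H/T_H = −777/888.15 = -0.8749 kJ/K and ΔS_C = +Q_C/T_C = 615.4/311.00 = 1.979 kJ/K.
ΔS_univ = −Q_H/T_H + Q_C/T_C = 1.104 kJ/K (> 0, since η = 0.208 < η_Carnot = 0.650).

ΔS_univ ≈ 1.104 kJ/K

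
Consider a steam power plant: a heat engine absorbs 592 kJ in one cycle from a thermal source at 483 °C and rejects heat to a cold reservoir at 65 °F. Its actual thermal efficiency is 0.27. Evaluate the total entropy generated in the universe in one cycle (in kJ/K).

ΔS_univ ≈ 0.6997 kJ/K

T_H = 483 °C → 483 + 273.15 = 756.15 K.
T_C = 65 °F → (65 − 32) × 5/9 = 18.33 °C = 291.48 K.
W = η·Q_H = 0.27 × 592 = 159.8 kJ, so Q_C = Q_H − W = 432.2 kJ.
Entropy balance on the reservoirs: −Q_H/T_H = -0.7829 kJ/K, +Q_C/T_C = 1.483 kJ/K.
ΔS_univ = −Q_H/T_H + Q_C/T_C = 0.6997 kJ/K (> 0, since η = 0.27 < η_Carnot = 0.615).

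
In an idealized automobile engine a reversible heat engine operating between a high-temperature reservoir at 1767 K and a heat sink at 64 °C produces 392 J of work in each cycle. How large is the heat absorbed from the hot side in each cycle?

Q_H ≈ 484.4 J

T_C = 64 °C → 64 + 273.15 = 337.15 K.
The Carnot efficiency is η = 1 − T_C/T_H = 1 − 337.15/1767.00 = 0.8092.
Q_H = W/η = 392/0.8092 = 484.4 J.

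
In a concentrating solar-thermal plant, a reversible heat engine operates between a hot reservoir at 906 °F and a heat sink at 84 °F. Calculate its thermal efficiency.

η ≈ 0.6019

T_H = 906 °F → (906 − 32) × 5/9 = 485.56 °C = 758.71 K.
T_C = 84 °F → (84 − 32) × 5/9 = 28.89 °C = 302.04 K.
η_rev = 1 − T_C/T_H = 1 − 302.04/758.71 = 0.6019.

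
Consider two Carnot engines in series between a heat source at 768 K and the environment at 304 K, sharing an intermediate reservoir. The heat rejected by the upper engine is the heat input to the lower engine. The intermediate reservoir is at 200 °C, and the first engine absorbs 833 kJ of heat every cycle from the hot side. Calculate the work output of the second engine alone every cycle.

T_m = 200 °C → 200 + 273.15 = 473.15 K.
Heat entering the second stage: Q_m = Q_H·(T_m/T_H) = 833 × 473.15/768.00 = 513 kJ.
Second-stage efficiency η₂ = 1 − T_C/T_m = 1 − 304.00/473.15 = 0.3575, so W₂ = η₂·Q_m = 183 kJ.

W₂ ≈ 183 kJ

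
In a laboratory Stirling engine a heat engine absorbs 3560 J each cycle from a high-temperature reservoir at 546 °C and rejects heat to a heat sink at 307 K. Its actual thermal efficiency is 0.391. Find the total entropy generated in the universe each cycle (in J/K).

ΔS_univ ≈ 2.72 J/K

T_H = 546 °C → 546 + 273.15 = 819.15 K.
W = η·Q_H = 0.391 × 3560 = 1392 J, so Q_C = Q_H − W = 2168 J.
The hot reservoir loses entropy Q_H/T_H = 3560/819.15 = 4.346 J/K; the cold reservoir gains Q_C/T_C = 2168/307.00 = 7.062 J/K.
ΔS_univ = −Q_H/T_H + Q_C/T_C = 2.72 J/K (> 0, since η = 0.391 < η_Carnot = 0.625).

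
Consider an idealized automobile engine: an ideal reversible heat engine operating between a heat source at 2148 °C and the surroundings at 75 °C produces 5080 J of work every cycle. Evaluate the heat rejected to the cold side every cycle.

Q_C ≈ 853 J

T_H = 2148 °C → 2148 + 273.15 = 2421.15 K.
T_C = 75 °C → 75 + 273.15 = 348.15 K.
η_rev = 1 − T_C/T_H = 1 − 348.15/2421.15 = 0.8562.
Since Q_C/Q_H = T_C/T_H and Q_H = W/η, Q_C = W·T_C/(T_H − T_C) = 5080 × 348.15/2073.00 = 853 J.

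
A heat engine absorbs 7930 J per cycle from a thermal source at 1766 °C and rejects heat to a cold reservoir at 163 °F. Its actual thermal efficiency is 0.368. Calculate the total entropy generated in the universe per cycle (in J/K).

ΔS_univ ≈ 10.6 J/K

T_H = 1766 °C → 1766 + 273.15 = 2039.15 K.
T_C = 163 °F → (163 − 32) × 5/9 = 72.78 °C = 345.93 K.
W = η·Q_H = 0.368 × 7930 = 2918 J, so Q_C = Q_H − W = 5012 J.
The hot reservoir loses entropy Q_H/T_H = 7930/2039.15 = 3.889 J/K; the cold reservoir gains Q_C/T_C = 5012/345.93 = 14.49 J/K.
ΔS_univ = −Q_H/T_H + Q_C/T_C = 10.6 J/K (> 0, since η = 0.368 < η_Carnot = 0.830).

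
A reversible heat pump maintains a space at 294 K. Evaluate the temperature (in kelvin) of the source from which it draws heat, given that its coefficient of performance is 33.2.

T_C ≈ 285.1 K

COP_HP = T_H/(T_H − T_C) ⇒ T_C = T_H·(COP_HP − 1)/COP_HP = 294.00 × (33.2 − 1)/33.2 = 285.1 K.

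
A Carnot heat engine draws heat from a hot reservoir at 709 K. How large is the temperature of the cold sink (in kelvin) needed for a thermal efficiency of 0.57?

From η = 1 − T_C/T_H, T_C = T_H·(1 − η) = 709.00 × (1 − 0.57) = 305 K.

T_C ≈ 305 K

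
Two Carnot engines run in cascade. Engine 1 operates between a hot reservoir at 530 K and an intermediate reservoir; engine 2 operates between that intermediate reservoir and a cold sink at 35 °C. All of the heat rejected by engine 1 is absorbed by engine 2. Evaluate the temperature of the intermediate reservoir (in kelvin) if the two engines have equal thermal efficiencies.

T_C = 35 °C → 35 + 273.15 = 308.15 K.
Equal efficiencies require 1 − T_m/T_H = 1 − T_C/T_m, i.e. T_m/T_H = T_C/T_m, so T_m = √(T_H·T_C) = √(530.00 × 308.15) = 404 K.

T_m ≈ 404 K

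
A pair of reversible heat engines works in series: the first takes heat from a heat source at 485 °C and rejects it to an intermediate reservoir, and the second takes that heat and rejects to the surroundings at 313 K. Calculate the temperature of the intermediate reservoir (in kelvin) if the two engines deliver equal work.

T_H = 485 °C → 485 + 273.15 = 758.15 K.
For reversible stages Q_m = Q_H·(T_m/T_H). Setting W₁ = Q_H(1 − T_m/T_H) equal to W₂ = Q_m(1 − T_C/T_m) = Q_H·(T_m − T_C)/T_H gives T_H − T_m = T_m − T_C, so T_m = (T_H + T_C)/2 = (758.15 + 313.00)/2 = 536 K.

T_m ≈ 536 K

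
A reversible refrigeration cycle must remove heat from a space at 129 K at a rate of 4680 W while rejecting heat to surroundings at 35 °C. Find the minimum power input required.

T_H = 35 °C → 35 + 273.15 = 308.15 K.
Carnot COP: COP_R = T_C/(T_H − T_C) = 129.00/179.15 = 0.7201.
W = Q_C/COP_R = 4680/0.7201 = 6500 W.

Ẇ_in ≈ 6500 W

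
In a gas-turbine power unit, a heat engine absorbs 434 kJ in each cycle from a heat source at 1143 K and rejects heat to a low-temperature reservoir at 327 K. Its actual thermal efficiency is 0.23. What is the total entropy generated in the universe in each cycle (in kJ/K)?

W = η·Q_H = 0.23 × 434 = 99.82 kJ, so Q_C = Q_H − W = 334.2 kJ.
The hot reservoir loses entropy Q_H/T_H = 434/1143.00 = 0.3797 kJ/K; the cold reservoir gains Q_C/T_C = 334.2/327.00 = 1.022 kJ/K.
ΔS_univ = −Q_H/T_H + Q_C/T_C = 0.642 kJ/K (> 0, since η = 0.23 < η_Carnot = 0.714).

ΔS_univ ≈ 0.642 kJ/K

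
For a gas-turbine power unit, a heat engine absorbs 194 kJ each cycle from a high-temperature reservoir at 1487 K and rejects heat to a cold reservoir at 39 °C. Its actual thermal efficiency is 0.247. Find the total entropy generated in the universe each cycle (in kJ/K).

T_C = 39 °C → 39 + 273.15 = 312.15 K.
W = η·Q_H = 0.247 × 194 = 47.92 kJ, so Q_C = Q_H − W = 146.1 kJ.
Entropy balance on the reservoirs: −Q_H/T_H = -0.1305 kJ/K, +Q_C/T_C = 0.4680 kJ/K.
ΔS_univ = −Q_H/T_H + Q_C/T_C = 0.338 kJ/K (> 0, since η = 0.247 < η_Carnot = 0.790).

ΔS_univ ≈ 0.338 kJ/K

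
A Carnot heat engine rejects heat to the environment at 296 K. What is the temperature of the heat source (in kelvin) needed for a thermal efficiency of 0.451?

From η = 1 − T_C/T_H, solving for T_H gives T_H = T_C/(1 − η) = 296.00/(1 − 0.451) = 539 K.

T_H ≈ 539 K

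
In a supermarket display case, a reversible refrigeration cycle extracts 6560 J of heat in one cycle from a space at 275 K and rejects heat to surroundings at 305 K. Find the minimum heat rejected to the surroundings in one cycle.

Q_H ≈ 7280 J

For a reversible cycle Q_H/Q_C = T_H/T_C, so Q_H = Q_C·T_H/T_C = 6560 × 305.00/275.00 = 7280 J.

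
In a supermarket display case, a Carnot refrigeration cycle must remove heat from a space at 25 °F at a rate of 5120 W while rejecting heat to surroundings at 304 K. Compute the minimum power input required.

T_C = 25 °F → (25 − 32) × 5/9 = -3.89 °C = 269.26 K.
For a reversible refrigerator, COP_R = T_C/(T_H − T_C) = 269.26/34.74 = 7.7510.
W = Q_C/COP_R = 5120/7.7510 = 661 W.

Ẇ_in ≈ 661 W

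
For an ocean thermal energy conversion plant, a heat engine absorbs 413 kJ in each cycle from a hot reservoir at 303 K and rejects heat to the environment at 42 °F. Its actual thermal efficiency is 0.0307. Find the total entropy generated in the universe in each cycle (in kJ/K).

ΔS_univ ≈ 0.0733 kJ/K

T_C = 42 °F → (42 − 32) × 5/9 = 5.56 °C = 278.71 K.
W = η·Q_H = 0.0307 × 413 = 12.68 kJ, so Q_C = Q_H − W = 400.3 kJ.
The hot reservoir loses entropy Q_H/T_H = 413/303.00 = 1.363 kJ/K; the cold reservoir gains Q_C/T_C = 400.3/278.71 = 1.436 kJ/K.
ΔS_univ = −Q_H/T_H + Q_C/T_C = 0.0733 kJ/K (> 0, since η = 0.0307 < η_Carnot = 0.080).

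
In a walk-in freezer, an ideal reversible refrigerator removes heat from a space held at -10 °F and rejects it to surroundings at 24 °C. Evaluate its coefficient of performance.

T_H = 24 °C → 24 + 273.15 = 297.15 K.
T_C = -10 °F → (-10 − 32) × 5/9 = -23.33 °C = 249.82 K.
For a reversible refrigerator, COP_R = T_C/(T_H − T_C) = 249.82/(297.15 − 249.82) = 5.278.

COP_R ≈ 5.278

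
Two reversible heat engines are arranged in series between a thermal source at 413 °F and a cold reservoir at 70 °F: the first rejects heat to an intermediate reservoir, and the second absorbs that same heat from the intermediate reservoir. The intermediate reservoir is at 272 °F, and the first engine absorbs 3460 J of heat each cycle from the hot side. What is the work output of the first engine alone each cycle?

T_H = 413 °F → (413 − 32) × 5/9 = 211.67 °C = 484.82 K.
T_C = 70 °F → (70 − 32) × 5/9 = 21.11 °C = 294.26 K.
T_m = 272 °F → (272 − 32) × 5/9 = 133.33 °C = 406.48 K.
First-stage efficiency η₁ = 1 − T_m/T_H = 1 − 406.48/484.82 = 0.1616.
W₁ = η₁·Q_H = 0.1616 × 3460 = 559.0 J.

W₁ ≈ 559.0 J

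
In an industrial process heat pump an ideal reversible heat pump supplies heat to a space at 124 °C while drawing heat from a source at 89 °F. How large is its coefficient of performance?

T_H = 124 °C → 124 + 273.15 = 397.15 K.
T_C = 89 °F → (89 − 32) × 5/9 = 31.67 °C = 304.82 K.
For a reversible heat pump, COP_HP = T_H/(T_H − T_C) = 397.15/(397.15 − 304.82) = 4.30.

COP_HP ≈ 4.30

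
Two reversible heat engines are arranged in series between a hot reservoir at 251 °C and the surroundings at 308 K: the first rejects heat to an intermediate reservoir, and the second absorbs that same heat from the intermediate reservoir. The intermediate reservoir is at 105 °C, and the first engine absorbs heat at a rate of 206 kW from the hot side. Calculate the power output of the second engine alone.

T_H = 251 °C → 251 + 273.15 = 524.15 K.
T_m = 105 °C → 105 + 273.15 = 378.15 K.
Heat entering the second stage: Q_m = Q_H·(T_m/T_H) = 206 × 378.15/524.15 = 148.6 kW.
Second-stage efficiency η₂ = 1 − T_C/T_m = 1 − 308.00/378.15 = 0.1855, so W₂ = η₂·Q_m = 27.57 kW.

Ẇ₂ ≈ 27.57 kW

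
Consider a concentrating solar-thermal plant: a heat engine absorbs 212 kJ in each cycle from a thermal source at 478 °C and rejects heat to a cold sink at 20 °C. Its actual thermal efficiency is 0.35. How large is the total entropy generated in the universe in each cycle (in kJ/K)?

T_H = 478 °C → 478 + 273.15 = 751.15 K.
T_C = 20 °C → 20 + 273.15 = 293.15 K.
W = η·Q_H = 0.35 × 212 = 74.20 kJ, so Q_C = Q_H − W = 137.8 kJ.
Entropy balance on the reservoirs: −Q_H/T_H = -0.2822 kJ/K, +Q_C/T_C = 0.4701 kJ/K.
ΔS_univ = −Q_H/T_H + Q_C/T_C = 0.188 kJ/K (> 0, since η = 0.35 < η_Carnot = 0.610).

ΔS_univ ≈ 0.188 kJ/K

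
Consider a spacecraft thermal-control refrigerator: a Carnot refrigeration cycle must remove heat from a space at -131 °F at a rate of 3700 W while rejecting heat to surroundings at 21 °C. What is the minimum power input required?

Ẇ_in ≈ 2261 W

T_H = 21 °C → 21 + 273.15 = 294.15 K.
T_C = -131 °F → (-131 − 32) × 5/9 = -90.56 °C = 182.59 K.
The reversible coefficient of performance is COP_R = T_C/(T_H − T_C) = 182.59/111.56 = 1.6368.
W = Q_C/COP_R = 3700/1.6368 = 2261 W.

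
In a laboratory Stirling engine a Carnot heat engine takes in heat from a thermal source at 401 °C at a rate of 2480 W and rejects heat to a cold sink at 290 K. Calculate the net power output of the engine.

T_H = 401 °C → 401 + 273.15 = 674.15 K.
η_rev = 1 − T_C/T_H = 1 − 290.00/674.15 = 0.5698.
W = η·Q_H = 0.5698 × 2480 = 1413 W.

Ẇ ≈ 1413 W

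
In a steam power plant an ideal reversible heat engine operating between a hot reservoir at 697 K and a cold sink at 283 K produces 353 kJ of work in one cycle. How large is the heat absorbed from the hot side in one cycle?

η_rev = 1 − T_C/T_H = 1 − 283.00/697.00 = 0.5940.
Q_H = W/η = 353/0.5940 = 594 kJ.

Q_H ≈ 594 kJ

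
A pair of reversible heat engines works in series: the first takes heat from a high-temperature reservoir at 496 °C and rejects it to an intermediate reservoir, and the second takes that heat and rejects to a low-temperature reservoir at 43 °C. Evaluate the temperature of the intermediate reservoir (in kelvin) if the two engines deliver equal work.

T_m ≈ 542.6 K

T_H = 496 °C → 496 + 273.15 = 769.15 K.
T_C = 43 °C → 43 + 273.15 = 316.15 K.
For reversible stages Q_m = Q_H·(T_m/T_H). Setting W₁ = Q_H(1 − T_m/T_H) equal to W₂ = Q_m(1 − T_C/T_m) = Q_H·(T_m − T_C)/T_H gives T_H − T_m = T_m − T_C, so T_m = (T_H + T_C)/2 = (769.15 + 316.15)/2 = 542.6 K.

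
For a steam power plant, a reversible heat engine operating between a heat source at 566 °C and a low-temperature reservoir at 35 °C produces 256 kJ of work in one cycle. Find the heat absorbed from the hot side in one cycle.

T_H = 566 °C → 566 + 273.15 = 839.15 K.
T_C = 35 °C → 35 + 273.15 = 308.15 K.
Since the cycle is reversible, η = 1 − T_C/T_H = 1 − 308.15/839.15 = 0.6328.
Q_H = W/η = 256/0.6328 = 405 kJ.

Q_H ≈ 405 kJ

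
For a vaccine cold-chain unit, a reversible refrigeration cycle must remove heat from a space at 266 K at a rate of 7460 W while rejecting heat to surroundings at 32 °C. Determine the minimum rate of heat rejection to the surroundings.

Q̇_H ≈ 8560 W

T_H = 32 °C → 32 + 273.15 = 305.15 K.
For a reversible cycle Q_H/Q_C = T_H/T_C, so Q_H = Q_C·T_H/T_C = 7460 × 305.15/266.00 = 8560 W.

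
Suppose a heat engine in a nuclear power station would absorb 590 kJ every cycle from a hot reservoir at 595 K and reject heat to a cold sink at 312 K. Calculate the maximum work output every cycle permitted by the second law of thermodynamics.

W_max ≈ 281 kJ

No engine can exceed the Carnot limit: η_max = 1 − T_C/T_H = 1 − 312.00/595.00 = 0.4756.
W_max = η_max · Q_H = 0.4756 × 590 = 281 kJ.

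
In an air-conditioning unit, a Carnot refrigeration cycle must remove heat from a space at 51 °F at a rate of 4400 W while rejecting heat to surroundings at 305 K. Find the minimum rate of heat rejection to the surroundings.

T_C = 51 °F → (51 − 32) × 5/9 = 10.56 °C = 283.71 K.
For a reversible cycle Q_H/Q_C = T_H/T_C, so Q_H = Q_C·T_H/T_C = 4400 × 305.00/283.71 = 4730 W.

Q̇_H ≈ 4730 W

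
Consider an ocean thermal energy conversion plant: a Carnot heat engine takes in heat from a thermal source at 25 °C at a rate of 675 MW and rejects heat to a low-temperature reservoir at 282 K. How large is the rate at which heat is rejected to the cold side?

T_H = 25 °C → 25 + 273.15 = 298.15 K.
Carnot efficiency: η = 1 − T_C/T_H = 1 − 282.00/298.15 = 0.0542.
For a reversible cycle Q_C/Q_H = T_C/T_H, so Q_C = 675 × 282.00/298.15 = 638.4 MW.

Q̇_C ≈ 638.4 MW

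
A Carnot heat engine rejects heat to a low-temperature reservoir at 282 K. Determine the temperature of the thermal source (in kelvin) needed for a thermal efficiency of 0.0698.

From η = 1 − T_C/T_H, solving for T_H gives T_H = T_C/(1 − η) = 282.00/(1 − 0.0698) = 303.2 K.

T_H ≈ 303.2 K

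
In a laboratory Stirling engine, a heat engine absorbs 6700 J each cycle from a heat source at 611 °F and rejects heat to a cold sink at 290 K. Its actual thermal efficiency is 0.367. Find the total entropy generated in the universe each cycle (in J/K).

T_H = 611 °F → (611 − 32) × 5/9 = 321.67 °C = 594.82 K.
W = η·Q_H = 0.367 × 6700 = 2459 J, so Q_C = Q_H − W = 4241 J.
The hot reservoir loses entropy Q_H/T_H = 6700/594.82 = 11.26 J/K; the cold reservoir gains Q_C/T_C = 4241/290.00 = 14.62 J/K.
ΔS_univ = −Q_H/T_H + Q_C/T_C = 3.361 J/K (> 0, since η = 0.367 < η_Carnot = 0.512).

ΔS_univ ≈ 3.361 J/K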